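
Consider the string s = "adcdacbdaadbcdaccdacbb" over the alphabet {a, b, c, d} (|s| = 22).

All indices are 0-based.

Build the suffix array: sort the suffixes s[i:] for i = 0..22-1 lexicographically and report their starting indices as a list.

[8, 18, 4, 14, 9, 0, 21, 20, 11, 6, 19, 5, 15, 16, 2, 12, 7, 17, 3, 13, 10, 1]

rank | idx | suffix
   0 |   8 | aadbcdaccdacbb
   1 |  18 | acbb
   2 |   4 | acbdaadbcdaccdacbb
   3 |  14 | accdacbb
   4 |   9 | adbcdaccdacbb
   5 |   0 | adcdacbdaadbcdaccdacbb
   6 |  21 | b
   7 |  20 | bb
   8 |  11 | bcdaccdacbb
   9 |   6 | bdaadbcdaccdacbb
  10 |  19 | cbb
  11 |   5 | cbdaadbcdaccdacbb
  12 |  15 | ccdacbb
  13 |  16 | cdacbb
  14 |   2 | cdacbdaadbcdaccdacbb
  15 |  12 | cdaccdacbb
  16 |   7 | daadbcdaccdacbb
  17 |  17 | dacbb
  18 |   3 | dacbdaadbcdaccdacbb
  19 |  13 | daccdacbb
  20 |  10 | dbcdaccdacbb
  21 |   1 | dcdacbdaadbcdaccdacbb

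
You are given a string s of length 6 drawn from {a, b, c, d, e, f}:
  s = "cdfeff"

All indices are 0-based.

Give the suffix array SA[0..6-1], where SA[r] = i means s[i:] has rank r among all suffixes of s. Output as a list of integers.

[0, 1, 3, 5, 2, 4]

rank | idx | suffix
   0 |   0 | cdfeff
   1 |   1 | dfeff
   2 |   3 | eff
   3 |   5 | f
   4 |   2 | feff
   5 |   4 | ff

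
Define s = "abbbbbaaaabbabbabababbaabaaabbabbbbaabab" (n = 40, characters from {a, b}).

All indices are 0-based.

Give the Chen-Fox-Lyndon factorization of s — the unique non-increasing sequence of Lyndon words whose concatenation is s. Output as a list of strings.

emit factor 1: 'abbbbb' (i=0, period=6)
emit factor 2: 'aaaabbabbabababbaabaaabbabbbbaabab' (i=6, period=34)

["abbbbb", "aaaabbabbabababbaabaaabbabbbbaabab"]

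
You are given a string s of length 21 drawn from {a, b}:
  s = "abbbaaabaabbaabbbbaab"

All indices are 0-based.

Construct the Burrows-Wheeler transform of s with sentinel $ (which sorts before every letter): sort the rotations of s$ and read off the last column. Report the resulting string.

bbbabbaaa$aabbabbbaaba

rank  rotation                last
    0  $abbbaaabaabbaabbbbaab  b
    1  aaabaabbaabbbbaab$abbb  b
    2  aab$abbbaaabaabbaabbbb  b
    3  aabaabbaabbbbaab$abbba  a
    4  aabbaabbbbaab$abbbaaab  b
    5  aabbbbaab$abbbaaabaabb  b
    6  ab$abbbaaabaabbaabbbba  a
    7  abaabbaabbbbaab$abbbaa  a
    8  abbaabbbbaab$abbbaaaba  a
    9  abbbaaabaabbaabbbbaab$  $
   10  abbbbaab$abbbaaabaabba  a
   11  b$abbbaaabaabbaabbbbaa  a
   12  baaabaabbaabbbbaab$abb  b
   13  baab$abbbaaabaabbaabbb  b
   14  baabbaabbbbaab$abbbaaa  a
   15  baabbbbaab$abbbaaabaab  b
   16  bbaaabaabbaabbbbaab$ab  b
   17  bbaab$abbbaaabaabbaabb  b
   18  bbaabbbbaab$abbbaaabaa  a
   19  bbbaaabaabbaabbbbaab$a  a
   20  bbbaab$abbbaaabaabbaab  b
   21  bbbbaab$abbbaaabaabbaa  a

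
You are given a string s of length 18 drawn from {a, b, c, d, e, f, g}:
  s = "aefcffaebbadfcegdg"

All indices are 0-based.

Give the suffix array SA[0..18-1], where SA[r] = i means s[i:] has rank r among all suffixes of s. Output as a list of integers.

[10, 6, 0, 9, 8, 13, 3, 11, 16, 7, 1, 14, 5, 12, 2, 4, 17, 15]

rank | idx | suffix
   0 |  10 | adfcegdg
   1 |   6 | aebbadfcegdg
   2 |   0 | aefcffaebbadfcegdg
   3 |   9 | badfcegdg
   4 |   8 | bbadfcegdg
   5 |  13 | cegdg
   6 |   3 | cffaebbadfcegdg
   7 |  11 | dfcegdg
   8 |  16 | dg
   9 |   7 | ebbadfcegdg
  10 |   1 | efcffaebbadfcegdg
  11 |  14 | egdg
  12 |   5 | faebbadfcegdg
  13 |  12 | fcegdg
  14 |   2 | fcffaebbadfcegdg
  15 |   4 | ffaebbadfcegdg
  16 |  17 | g
  17 |  15 | gdg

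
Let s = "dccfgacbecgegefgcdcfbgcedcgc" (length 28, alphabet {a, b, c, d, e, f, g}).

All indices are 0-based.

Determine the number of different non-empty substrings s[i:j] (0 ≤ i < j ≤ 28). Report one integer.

rank→(start, suffix):
  0 → (5, 'acbecgegefgcdcfbgcedcgc')
  1 → (7, 'becgegefgcdcfbgcedcgc')
  2 → (20, 'bgcedcgc')
  3 → (27, 'c')
  4 → (6, 'cbecgegefgcdcfbgcedcgc')
  5 → (1, 'ccfgacbecgegefgcdcfbgcedcgc')
  6 → (16, 'cdcfbgcedcgc')
  7 → (22, 'cedcgc')
  8 → (18, 'cfbgcedcgc')
  9 → (2, 'cfgacbecgegefgcdcfbgcedcgc')
  10 → (25, 'cgc')
  11 → (9, 'cgegefgcdcfbgcedcgc')
  12 → (0, 'dccfgacbecgegefgcdcfbgcedcgc')
  13 → (17, 'dcfbgcedcgc')
  14 → (24, 'dcgc')
  15 → (8, 'ecgegefgcdcfbgcedcgc')
  16 → (23, 'edcgc')
  17 → (13, 'efgcdcfbgcedcgc')
  18 → (11, 'egefgcdcfbgcedcgc')
  19 → (19, 'fbgcedcgc')
  20 → (3, 'fgacbecgegefgcdcfbgcedcgc')
  21 → (14, 'fgcdcfbgcedcgc')
  22 → (4, 'gacbecgegefgcdcfbgcedcgc')
  23 → (26, 'gc')
  24 → (15, 'gcdcfbgcedcgc')
  25 → (21, 'gcedcgc')
  26 → (12, 'gefgcdcfbgcedcgc')
  27 → (10, 'gegefgcdcfbgcedcgc')

SA = [5, 7, 20, 27, 6, 1, 16, 22, 18, 2, 25, 9, 0, 17, 24, 8, 23, 13, 11, 19, 3, 14, 4, 26, 15, 21, 12, 10]
i: (SA[i-1],SA[i]) lcp shared
  1: (5,7) 0 ''
  2: (7,20) 1 'b'
  3: (20,27) 0 ''
  4: (27,6) 1 'c'
  5: (6,1) 1 'c'
  6: (1,16) 1 'c'
  7: (16,22) 1 'c'
  8: (22,18) 1 'c'
  9: (18,2) 2 'cf'
  10: (2,25) 1 'c'
  11: (25,9) 2 'cg'
  12: (9,0) 0 ''
  13: (0,17) 2 'dc'
  14: (17,24) 2 'dc'
  15: (24,8) 0 ''
  16: (8,23) 1 'e'
  17: (23,13) 1 'e'
  18: (13,11) 1 'e'
  19: (11,19) 0 ''
  20: (19,3) 1 'f'
  21: (3,14) 2 'fg'
  22: (14,4) 0 ''
  23: (4,26) 1 'g'
  24: (26,15) 2 'gc'
  25: (15,21) 2 'gc'
  26: (21,12) 1 'g'
  27: (12,10) 2 'ge'

n(n+1)/2 = 28·29/2 = 406
Σ LCP = 0 + 0 + 1 + 0 + 1 + 1 + 1 + 1 + 1 + 2 + 1 + 2 + 0 + 2 + 2 + 0 + 1 + 1 + 1 + 0 + 1 + 2 + 0 + 1 + 2 + 2 + 1 + 2 = 29
distinct = 406 − 29 = 377

377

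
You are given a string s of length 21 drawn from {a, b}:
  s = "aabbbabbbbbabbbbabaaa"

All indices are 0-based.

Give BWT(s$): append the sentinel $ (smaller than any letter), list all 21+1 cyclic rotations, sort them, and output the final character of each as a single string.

rank  rotation                last
    0  $aabbbabbbbbabbbbabaaa  a
    1  a$aabbbabbbbbabbbbabaa  a
    2  aa$aabbbabbbbbabbbbaba  a
    3  aaa$aabbbabbbbbabbbbab  b
    4  aabbbabbbbbabbbbabaaa$  $
    5  abaaa$aabbbabbbbbabbbb  b
    6  abbbabbbbbabbbbabaaa$a  a
    7  abbbbabaaa$aabbbabbbbb  b
    8  abbbbbabbbbabaaa$aabbb  b
    9  baaa$aabbbabbbbbabbbba  a
   10  babaaa$aabbbabbbbbabbb  b
   11  babbbbabaaa$aabbbabbbb  b
   12  babbbbbabbbbabaaa$aabb  b
   13  bbabaaa$aabbbabbbbbabb  b
   14  bbabbbbabaaa$aabbbabbb  b
   15  bbabbbbbabbbbabaaa$aab  b
   16  bbbabaaa$aabbbabbbbbab  b
   17  bbbabbbbabaaa$aabbbabb  b
   18  bbbabbbbbabbbbabaaa$aa  a
   19  bbbbabaaa$aabbbabbbbba  a
   20  bbbbabbbbabaaa$aabbbab  b
   21  bbbbbabbbbabaaa$aabbba  a

aaab$babbabbbbbbbbaaba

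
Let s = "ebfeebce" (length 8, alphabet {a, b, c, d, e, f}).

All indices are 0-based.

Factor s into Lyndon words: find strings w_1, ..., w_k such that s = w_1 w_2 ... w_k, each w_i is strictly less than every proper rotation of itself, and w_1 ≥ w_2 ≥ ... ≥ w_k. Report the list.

["e", "bfee", "bce"]

emit factor 1: 'e' (i=0, period=1)
emit factor 2: 'bfee' (i=1, period=4)
emit factor 3: 'bce' (i=5, period=3)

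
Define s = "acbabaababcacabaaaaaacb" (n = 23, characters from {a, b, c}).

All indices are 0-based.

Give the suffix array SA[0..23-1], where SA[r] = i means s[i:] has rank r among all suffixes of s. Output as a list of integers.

[15, 16, 17, 18, 5, 19, 13, 3, 6, 8, 11, 20, 0, 22, 14, 4, 2, 7, 9, 12, 10, 21, 1]

rank | idx | suffix
   0 |  15 | aaaaaacb
   1 |  16 | aaaaacb
   2 |  17 | aaaacb
   3 |  18 | aaacb
   4 |   5 | aababcacabaaaaaacb
   5 |  19 | aacb
   6 |  13 | abaaaaaacb
   7 |   3 | abaababcacabaaaaaacb
   8 |   6 | ababcacabaaaaaacb
   9 |   8 | abcacabaaaaaacb
  10 |  11 | acabaaaaaacb
  11 |  20 | acb
  12 |   0 | acbabaababcacabaaaaaacb
  13 |  22 | b
  14 |  14 | baaaaaacb
  15 |   4 | baababcacabaaaaaacb
  16 |   2 | babaababcacabaaaaaacb
  17 |   7 | babcacabaaaaaacb
  18 |   9 | bcacabaaaaaacb
  19 |  12 | cabaaaaaacb
  20 |  10 | cacabaaaaaacb
  21 |  21 | cb
  22 |   1 | cbabaababcacabaaaaaacb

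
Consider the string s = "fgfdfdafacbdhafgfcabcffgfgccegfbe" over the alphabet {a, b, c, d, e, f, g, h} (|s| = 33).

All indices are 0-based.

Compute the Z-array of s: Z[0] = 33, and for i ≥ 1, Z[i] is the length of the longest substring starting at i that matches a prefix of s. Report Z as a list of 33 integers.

Z[0]=33
i=1: outside box; Z[1]=0
i=2: outside box; Z[2]=1 grow→box=[2,3)
i=3: outside box; Z[3]=0
i=4: outside box; Z[4]=1 grow→box=[4,5)
i=5: outside box; Z[5]=0
i=6: outside box; Z[6]=0
i=7: outside box; Z[7]=1 grow→box=[7,8)
i=8: outside box; Z[8]=0
i=9: outside box; Z[9]=0
i=10: outside box; Z[10]=0
i=11: outside box; Z[11]=0
i=12: outside box; Z[12]=0
i=13: outside box; Z[13]=0
i=14: outside box; Z[14]=3 grow→box=[14,17)
i=15: min(r-i=2, Z[1]=0)=0; Z[15]=0
i=16: min(r-i=1, Z[2]=1)=1; Z[16]=1
i=17: outside box; Z[17]=0
i=18: outside box; Z[18]=0
i=19: outside box; Z[19]=0
i=20: outside box; Z[20]=0
i=21: outside box; Z[21]=1 grow→box=[21,22)
i=22: outside box; Z[22]=3 grow→box=[22,25)
i=23: min(r-i=2, Z[1]=0)=0; Z[23]=0
i=24: min(r-i=1, Z[2]=1)=1; Z[24]=2 grow→box=[24,26)
i=25: min(r-i=1, Z[1]=0)=0; Z[25]=0
i=26: outside box; Z[26]=0
i=27: outside box; Z[27]=0
i=28: outside box; Z[28]=0
i=29: outside box; Z[29]=0
i=30: outside box; Z[30]=1 grow→box=[30,31)
i=31: outside box; Z[31]=0
i=32: outside box; Z[32]=0

[33, 0, 1, 0, 1, 0, 0, 1, 0, 0, 0, 0, 0, 0, 3, 0, 1, 0, 0, 0, 0, 1, 3, 0, 2, 0, 0, 0, 0, 0, 1, 0, 0]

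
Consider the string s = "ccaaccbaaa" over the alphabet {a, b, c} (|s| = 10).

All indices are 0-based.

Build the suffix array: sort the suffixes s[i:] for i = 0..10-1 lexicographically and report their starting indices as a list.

[9, 8, 7, 2, 3, 6, 1, 5, 0, 4]

sorted suffixes:
  #0 SA[0]=9  'a'
  #1 SA[1]=8  'aa'
  #2 SA[2]=7  'aaa'
  #3 SA[3]=2  'aaccbaaa'
  #4 SA[4]=3  'accbaaa'
  #5 SA[5]=6  'baaa'
  #6 SA[6]=1  'caaccbaaa'
  #7 SA[7]=5  'cbaaa'
  #8 SA[8]=0  'ccaaccbaaa'
  #9 SA[9]=4  'ccbaaa'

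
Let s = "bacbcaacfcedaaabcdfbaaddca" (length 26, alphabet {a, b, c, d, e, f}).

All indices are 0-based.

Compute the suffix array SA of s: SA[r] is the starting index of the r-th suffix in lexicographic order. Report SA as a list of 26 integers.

rank→(start, suffix):
  0 → (25, 'a')
  1 → (12, 'aaabcdfbaaddca')
  2 → (13, 'aabcdfbaaddca')
  3 → (5, 'aacfcedaaabcdfbaaddca')
  4 → (20, 'aaddca')
  5 → (14, 'abcdfbaaddca')
  6 → (1, 'acbcaacfcedaaabcdfbaaddca')
  7 → (6, 'acfcedaaabcdfbaaddca')
  8 → (21, 'addca')
  9 → (19, 'baaddca')
  10 → (0, 'bacbcaacfcedaaabcdfbaaddca')
  11 → (3, 'bcaacfcedaaabcdfbaaddca')
  12 → (15, 'bcdfbaaddca')
  13 → (24, 'ca')
  14 → (4, 'caacfcedaaabcdfbaaddca')
  15 → (2, 'cbcaacfcedaaabcdfbaaddca')
  16 → (16, 'cdfbaaddca')
  17 → (9, 'cedaaabcdfbaaddca')
  18 → (7, 'cfcedaaabcdfbaaddca')
  19 → (11, 'daaabcdfbaaddca')
  20 → (23, 'dca')
  21 → (22, 'ddca')
  22 → (17, 'dfbaaddca')
  23 → (10, 'edaaabcdfbaaddca')
  24 → (18, 'fbaaddca')
  25 → (8, 'fcedaaabcdfbaaddca')

[25, 12, 13, 5, 20, 14, 1, 6, 21, 19, 0, 3, 15, 24, 4, 2, 16, 9, 7, 11, 23, 22, 17, 10, 18, 8]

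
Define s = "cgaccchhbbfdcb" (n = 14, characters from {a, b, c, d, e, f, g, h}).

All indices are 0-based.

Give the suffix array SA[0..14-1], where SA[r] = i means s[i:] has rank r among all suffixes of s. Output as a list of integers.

[2, 13, 8, 9, 12, 3, 4, 0, 5, 11, 10, 1, 7, 6]

sorted suffixes:
  #0 SA[0]=2  'accchhbbfdcb'
  #1 SA[1]=13  'b'
  #2 SA[2]=8  'bbfdcb'
  #3 SA[3]=9  'bfdcb'
  #4 SA[4]=12  'cb'
  #5 SA[5]=3  'ccchhbbfdcb'
  #6 SA[6]=4  'cchhbbfdcb'
  #7 SA[7]=0  'cgaccchhbbfdcb'
  #8 SA[8]=5  'chhbbfdcb'
  #9 SA[9]=11  'dcb'
  #10 SA[10]=10  'fdcb'
  #11 SA[11]=1  'gaccchhbbfdcb'
  #12 SA[12]=7  'hbbfdcb'
  #13 SA[13]=6  'hhbbfdcb'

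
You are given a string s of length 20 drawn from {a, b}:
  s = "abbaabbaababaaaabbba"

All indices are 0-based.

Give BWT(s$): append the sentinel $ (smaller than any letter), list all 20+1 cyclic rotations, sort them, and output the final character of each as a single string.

rank  rotation               last
    0  $abbaabbaababaaaabbba  a
    1  a$abbaabbaababaaaabbb  b
    2  aaaabbba$abbaabbaabab  b
    3  aaabbba$abbaabbaababa  a
    4  aababaaaabbba$abbaabb  b
    5  aabbaababaaaabbba$abb  b
    6  aabbba$abbaabbaababaa  a
    7  abaaaabbba$abbaabbaab  b
    8  ababaaaabbba$abbaabba  a
    9  abbaababaaaabbba$abba  a
   10  abbaabbaababaaaabbba$  $
   11  abbba$abbaabbaababaaa  a
   12  ba$abbaabbaababaaaabb  b
   13  baaaabbba$abbaabbaaba  a
   14  baababaaaabbba$abbaab  b
   15  baabbaababaaaabbba$ab  b
   16  babaaaabbba$abbaabbaa  a
   17  bba$abbaabbaababaaaab  b
   18  bbaababaaaabbba$abbaa  a
   19  bbaabbaababaaaabbba$a  a
   20  bbba$abbaabbaababaaaa  a

abbabbabaa$ababbabaaa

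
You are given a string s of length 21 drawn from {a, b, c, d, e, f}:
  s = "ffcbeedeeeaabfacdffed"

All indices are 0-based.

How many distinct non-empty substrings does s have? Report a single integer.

rank→(start, suffix):
  0 → (10, 'aabfacdffed')
  1 → (11, 'abfacdffed')
  2 → (14, 'acdffed')
  3 → (3, 'beedeeeaabfacdffed')
  4 → (12, 'bfacdffed')
  5 → (2, 'cbeedeeeaabfacdffed')
  6 → (15, 'cdffed')
  7 → (20, 'd')
  8 → (6, 'deeeaabfacdffed')
  9 → (16, 'dffed')
  10 → (9, 'eaabfacdffed')
  11 → (19, 'ed')
  12 → (5, 'edeeeaabfacdffed')
  13 → (8, 'eeaabfacdffed')
  14 → (4, 'eedeeeaabfacdffed')
  15 → (7, 'eeeaabfacdffed')
  16 → (13, 'facdffed')
  17 → (1, 'fcbeedeeeaabfacdffed')
  18 → (18, 'fed')
  19 → (0, 'ffcbeedeeeaabfacdffed')
  20 → (17, 'ffed')

SA = [10, 11, 14, 3, 12, 2, 15, 20, 6, 16, 9, 19, 5, 8, 4, 7, 13, 1, 18, 0, 17]
[i] adj suffixes → lcp
  [1] 10/11 → 1 ('a')
  [2] 11/14 → 1 ('a')
  [3] 14/3 → 0 ('')
  [4] 3/12 → 1 ('b')
  [5] 12/2 → 0 ('')
  [6] 2/15 → 1 ('c')
  [7] 15/20 → 0 ('')
  [8] 20/6 → 1 ('d')
  [9] 6/16 → 1 ('d')
  [10] 16/9 → 0 ('')
  [11] 9/19 → 1 ('e')
  [12] 19/5 → 2 ('ed')
  [13] 5/8 → 1 ('e')
  [14] 8/4 → 2 ('ee')
  [15] 4/7 → 2 ('ee')
  [16] 7/13 → 0 ('')
  [17] 13/1 → 1 ('f')
  [18] 1/18 → 1 ('f')
  [19] 18/0 → 1 ('f')
  [20] 0/17 → 2 ('ff')

n(n+1)/2 = 21·22/2 = 231
Σ LCP = 0 + 1 + 1 + 0 + 1 + 0 + 1 + 0 + 1 + 1 + 0 + 1 + 2 + 1 + 2 + 2 + 0 + 1 + 1 + 1 + 2 = 19
distinct = 231 − 19 = 212

212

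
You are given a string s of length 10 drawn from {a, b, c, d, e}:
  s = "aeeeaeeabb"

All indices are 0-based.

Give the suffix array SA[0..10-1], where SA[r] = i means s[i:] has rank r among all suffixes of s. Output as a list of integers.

[7, 4, 0, 9, 8, 6, 3, 5, 2, 1]

rank→(start, suffix):
  0 → (7, 'abb')
  1 → (4, 'aeeabb')
  2 → (0, 'aeeeaeeabb')
  3 → (9, 'b')
  4 → (8, 'bb')
  5 → (6, 'eabb')
  6 → (3, 'eaeeabb')
  7 → (5, 'eeabb')
  8 → (2, 'eeaeeabb')
  9 → (1, 'eeeaeeabb')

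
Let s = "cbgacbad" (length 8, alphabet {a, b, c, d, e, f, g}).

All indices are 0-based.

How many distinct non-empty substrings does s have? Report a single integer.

32

rank→(start, suffix):
  0 → (3, 'acbad')
  1 → (6, 'ad')
  2 → (5, 'bad')
  3 → (1, 'bgacbad')
  4 → (4, 'cbad')
  5 → (0, 'cbgacbad')
  6 → (7, 'd')
  7 → (2, 'gacbad')

SA = [3, 6, 5, 1, 4, 0, 7, 2]
rank  pair      lcp
   1  s[3:],s[6:]  1  'a'
   2  s[6:],s[5:]  0  ''
   3  s[5:],s[1:]  1  'b'
   4  s[1:],s[4:]  0  ''
   5  s[4:],s[0:]  2  'cb'
   6  s[0:],s[7:]  0  ''
   7  s[7:],s[2:]  0  ''

n(n+1)/2 = 8·9/2 = 36
Σ LCP = 0 + 1 + 0 + 1 + 0 + 2 + 0 + 0 = 4
distinct = 36 − 4 = 32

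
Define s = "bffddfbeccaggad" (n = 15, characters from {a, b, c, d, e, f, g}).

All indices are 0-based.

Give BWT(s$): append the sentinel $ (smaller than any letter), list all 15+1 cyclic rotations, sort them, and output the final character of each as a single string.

rank  rotation          last
    0  $bffddfbeccaggad  d
    1  ad$bffddfbeccagg  g
    2  aggad$bffddfbecc  c
    3  beccaggad$bffddf  f
    4  bffddfbeccaggad$  $
    5  caggad$bffddfbec  c
    6  ccaggad$bffddfbe  e
    7  d$bffddfbeccagga  a
    8  ddfbeccaggad$bff  f
    9  dfbeccaggad$bffd  d
   10  eccaggad$bffddfb  b
   11  fbeccaggad$bffdd  d
   12  fddfbeccaggad$bf  f
   13  ffddfbeccaggad$b  b
   14  gad$bffddfbeccag  g
   15  ggad$bffddfbecca  a

dgcf$ceafdbdfbga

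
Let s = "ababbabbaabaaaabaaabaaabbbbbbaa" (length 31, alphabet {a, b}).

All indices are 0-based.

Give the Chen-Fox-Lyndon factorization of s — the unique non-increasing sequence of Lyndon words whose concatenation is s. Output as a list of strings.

["ababbabb", "aab", "aaaabaaabaaabbbbbb", "a", "a"]

emit factor 1: 'ababbabb' (i=0, period=8)
emit factor 2: 'aab' (i=8, period=3)
emit factor 3: 'aaaabaaabaaabbbbbb' (i=11, period=18)
emit factor 4: 'a' (i=29, period=1)
emit factor 5: 'a' (i=30, period=1)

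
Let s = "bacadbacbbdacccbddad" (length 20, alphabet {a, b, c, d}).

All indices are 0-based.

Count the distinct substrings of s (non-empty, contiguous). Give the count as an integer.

185

rank→(start, suffix):
  0 → (1, 'acadbacbbdacccbddad')
  1 → (6, 'acbbdacccbddad')
  2 → (11, 'acccbddad')
  3 → (18, 'ad')
  4 → (3, 'adbacbbdacccbddad')
  5 → (0, 'bacadbacbbdacccbddad')
  6 → (5, 'bacbbdacccbddad')
  7 → (8, 'bbdacccbddad')
  8 → (9, 'bdacccbddad')
  9 → (15, 'bddad')
  10 → (2, 'cadbacbbdacccbddad')
  11 → (7, 'cbbdacccbddad')
  12 → (14, 'cbddad')
  13 → (13, 'ccbddad')
  14 → (12, 'cccbddad')
  15 → (19, 'd')
  16 → (10, 'dacccbddad')
  17 → (17, 'dad')
  18 → (4, 'dbacbbdacccbddad')
  19 → (16, 'ddad')

SA = [1, 6, 11, 18, 3, 0, 5, 8, 9, 15, 2, 7, 14, 13, 12, 19, 10, 17, 4, 16]
[i] adj suffixes → lcp
  [1] 1/6 → 2 ('ac')
  [2] 6/11 → 2 ('ac')
  [3] 11/18 → 1 ('a')
  [4] 18/3 → 2 ('ad')
  [5] 3/0 → 0 ('')
  [6] 0/5 → 3 ('bac')
  [7] 5/8 → 1 ('b')
  [8] 8/9 → 1 ('b')
  [9] 9/15 → 2 ('bd')
  [10] 15/2 → 0 ('')
  [11] 2/7 → 1 ('c')
  [12] 7/14 → 2 ('cb')
  [13] 14/13 → 1 ('c')
  [14] 13/12 → 2 ('cc')
  [15] 12/19 → 0 ('')
  [16] 19/10 → 1 ('d')
  [17] 10/17 → 2 ('da')
  [18] 17/4 → 1 ('d')
  [19] 4/16 → 1 ('d')

n(n+1)/2 = 20·21/2 = 210
Σ LCP = 0 + 2 + 2 + 1 + 2 + 0 + 3 + 1 + 1 + 2 + 0 + 1 + 2 + 1 + 2 + 0 + 1 + 2 + 1 + 1 = 25
distinct = 210 − 25 = 185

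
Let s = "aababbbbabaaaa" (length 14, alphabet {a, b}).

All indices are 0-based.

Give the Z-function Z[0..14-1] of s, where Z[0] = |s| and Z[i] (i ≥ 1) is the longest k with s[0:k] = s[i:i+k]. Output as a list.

Z[0]=14
i=1: outside box; Z[1]=1 scan→box=[1,2)
i=2: outside box; Z[2]=0
i=3: outside box; Z[3]=1 scan→box=[3,4)
i=4: outside box; Z[4]=0
i=5: outside box; Z[5]=0
i=6: outside box; Z[6]=0
i=7: outside box; Z[7]=0
i=8: outside box; Z[8]=1 scan→box=[8,9)
i=9: outside box; Z[9]=0
i=10: outside box; Z[10]=2 scan→box=[10,12)
i=11: min(r-i=1, Z[1]=1)=1; Z[11]=2 scan→box=[11,13)
i=12: min(r-i=1, Z[1]=1)=1; Z[12]=2 scan→box=[12,14)
i=13: min(r-i=1, Z[1]=1)=1; Z[13]=1

[14, 1, 0, 1, 0, 0, 0, 0, 1, 0, 2, 2, 2, 1]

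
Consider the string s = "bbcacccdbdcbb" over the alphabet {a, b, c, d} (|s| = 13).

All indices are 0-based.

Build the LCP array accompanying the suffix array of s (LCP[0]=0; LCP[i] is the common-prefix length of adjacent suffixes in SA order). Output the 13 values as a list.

rank→(start, suffix):
  0 → (3, 'acccdbdcbb')
  1 → (12, 'b')
  2 → (11, 'bb')
  3 → (0, 'bbcacccdbdcbb')
  4 → (1, 'bcacccdbdcbb')
  5 → (8, 'bdcbb')
  6 → (2, 'cacccdbdcbb')
  7 → (10, 'cbb')
  8 → (4, 'cccdbdcbb')
  9 → (5, 'ccdbdcbb')
  10 → (6, 'cdbdcbb')
  11 → (7, 'dbdcbb')
  12 → (9, 'dcbb')

SA = [3, 12, 11, 0, 1, 8, 2, 10, 4, 5, 6, 7, 9]
[i] adj suffixes → lcp
  [1] 3/12 → 0 ('')
  [2] 12/11 → 1 ('b')
  [3] 11/0 → 2 ('bb')
  [4] 0/1 → 1 ('b')
  [5] 1/8 → 1 ('b')
  [6] 8/2 → 0 ('')
  [7] 2/10 → 1 ('c')
  [8] 10/4 → 1 ('c')
  [9] 4/5 → 2 ('cc')
  [10] 5/6 → 1 ('c')
  [11] 6/7 → 0 ('')
  [12] 7/9 → 1 ('d')

[0, 0, 1, 2, 1, 1, 0, 1, 1, 2, 1, 0, 1]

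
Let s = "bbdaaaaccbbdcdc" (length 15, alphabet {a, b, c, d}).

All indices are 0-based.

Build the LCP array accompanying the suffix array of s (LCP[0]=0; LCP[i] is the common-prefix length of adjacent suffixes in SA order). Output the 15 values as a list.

sorted suffixes:
  #0 SA[0]=3  'aaaaccbbdcdc'
  #1 SA[1]=4  'aaaccbbdcdc'
  #2 SA[2]=5  'aaccbbdcdc'
  #3 SA[3]=6  'accbbdcdc'
  #4 SA[4]=0  'bbdaaaaccbbdcdc'
  #5 SA[5]=9  'bbdcdc'
  #6 SA[6]=1  'bdaaaaccbbdcdc'
  #7 SA[7]=10  'bdcdc'
  #8 SA[8]=14  'c'
  #9 SA[9]=8  'cbbdcdc'
  #10 SA[10]=7  'ccbbdcdc'
  #11 SA[11]=12  'cdc'
  #12 SA[12]=2  'daaaaccbbdcdc'
  #13 SA[13]=13  'dc'
  #14 SA[14]=11  'dcdc'

SA = [3, 4, 5, 6, 0, 9, 1, 10, 14, 8, 7, 12, 2, 13, 11]
[i] adj suffixes → lcp
  [1] 3/4 → 3 ('aaa')
  [2] 4/5 → 2 ('aa')
  [3] 5/6 → 1 ('a')
  [4] 6/0 → 0 ('')
  [5] 0/9 → 3 ('bbd')
  [6] 9/1 → 1 ('b')
  [7] 1/10 → 2 ('bd')
  [8] 10/14 → 0 ('')
  [9] 14/8 → 1 ('c')
  [10] 8/7 → 1 ('c')
  [11] 7/12 → 1 ('c')
  [12] 12/2 → 0 ('')
  [13] 2/13 → 1 ('d')
  [14] 13/11 → 2 ('dc')

[0, 3, 2, 1, 0, 3, 1, 2, 0, 1, 1, 1, 0, 1, 2]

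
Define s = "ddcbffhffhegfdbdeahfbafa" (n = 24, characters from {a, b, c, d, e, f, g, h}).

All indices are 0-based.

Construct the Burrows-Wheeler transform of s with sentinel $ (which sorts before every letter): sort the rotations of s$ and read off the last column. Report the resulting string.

afbefdcdfd$bdhahghbffefaf

rank  rotation                   last
    0  $ddcbffhffhegfdbdeahfbafa  a
    1  a$ddcbffhffhegfdbdeahfbaf  f
    2  afa$ddcbffhffhegfdbdeahfb  b
    3  ahfbafa$ddcbffhffhegfdbde  e
    4  bafa$ddcbffhffhegfdbdeahf  f
    5  bdeahfbafa$ddcbffhffhegfd  d
    6  bffhffhegfdbdeahfbafa$ddc  c
    7  cbffhffhegfdbdeahfbafa$dd  d
    8  dbdeahfbafa$ddcbffhffhegf  f
    9  dcbffhffhegfdbdeahfbafa$d  d
   10  ddcbffhffhegfdbdeahfbafa$  $
   11  deahfbafa$ddcbffhffhegfdb  b
   12  eahfbafa$ddcbffhffhegfdbd  d
   13  egfdbdeahfbafa$ddcbffhffh  h
   14  fa$ddcbffhffhegfdbdeahfba  a
   15  fbafa$ddcbffhffhegfdbdeah  h
   16  fdbdeahfbafa$ddcbffhffheg  g
   17  ffhegfdbdeahfbafa$ddcbffh  h
   18  ffhffhegfdbdeahfbafa$ddcb  b
   19  fhegfdbdeahfbafa$ddcbffhf  f
   20  fhffhegfdbdeahfbafa$ddcbf  f
   21  gfdbdeahfbafa$ddcbffhffhe  e
   22  hegfdbdeahfbafa$ddcbffhff  f
   23  hfbafa$ddcbffhffhegfdbdea  a
   24  hffhegfdbdeahfbafa$ddcbff  f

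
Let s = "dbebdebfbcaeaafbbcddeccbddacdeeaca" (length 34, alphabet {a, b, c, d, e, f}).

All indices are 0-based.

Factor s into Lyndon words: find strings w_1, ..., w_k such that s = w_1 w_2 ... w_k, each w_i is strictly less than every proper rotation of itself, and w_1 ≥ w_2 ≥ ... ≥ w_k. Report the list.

["d", "be", "bdebf", "bc", "ae", "aafbbcddeccbddacdeeac", "a"]

emit factor 1: 'd' (i=0, period=1)
emit factor 2: 'be' (i=1, period=2)
emit factor 3: 'bdebf' (i=3, period=5)
emit factor 4: 'bc' (i=8, period=2)
emit factor 5: 'ae' (i=10, period=2)
emit factor 6: 'aafbbcddeccbddacdeeac' (i=12, period=21)
emit factor 7: 'a' (i=33, period=1)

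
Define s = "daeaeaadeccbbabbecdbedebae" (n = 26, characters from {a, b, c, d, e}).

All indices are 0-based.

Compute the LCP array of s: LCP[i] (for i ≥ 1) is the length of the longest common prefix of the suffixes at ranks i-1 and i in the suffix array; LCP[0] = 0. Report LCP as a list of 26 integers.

[0, 1, 1, 1, 2, 3, 0, 2, 1, 2, 1, 2, 0, 1, 1, 0, 1, 1, 2, 0, 1, 2, 1, 1, 2, 1]

rank | idx | suffix
   0 |   5 | aadeccbbabbecdbedebae
   1 |  13 | abbecdbedebae
   2 |   6 | adeccbbabbecdbedebae
   3 |  24 | ae
   4 |   3 | aeaadeccbbabbecdbedebae
   5 |   1 | aeaeaadeccbbabbecdbedebae
   6 |  12 | babbecdbedebae
   7 |  23 | bae
   8 |  11 | bbabbecdbedebae
   9 |  14 | bbecdbedebae
  10 |  15 | becdbedebae
  11 |  19 | bedebae
  12 |  10 | cbbabbecdbedebae
  13 |   9 | ccbbabbecdbedebae
  14 |  17 | cdbedebae
  15 |   0 | daeaeaadeccbbabbecdbedebae
  16 |  18 | dbedebae
  17 |  21 | debae
  18 |   7 | deccbbabbecdbedebae
  19 |  25 | e
  20 |   4 | eaadeccbbabbecdbedebae
  21 |   2 | eaeaadeccbbabbecdbedebae
  22 |  22 | ebae
  23 |   8 | eccbbabbecdbedebae
  24 |  16 | ecdbedebae
  25 |  20 | edebae

SA = [5, 13, 6, 24, 3, 1, 12, 23, 11, 14, 15, 19, 10, 9, 17, 0, 18, 21, 7, 25, 4, 2, 22, 8, 16, 20]
i: (SA[i-1],SA[i]) lcp shared
  1: (5,13) 1 'a'
  2: (13,6) 1 'a'
  3: (6,24) 1 'a'
  4: (24,3) 2 'ae'
  5: (3,1) 3 'aea'
  6: (1,12) 0 ''
  7: (12,23) 2 'ba'
  8: (23,11) 1 'b'
  9: (11,14) 2 'bb'
  10: (14,15) 1 'b'
  11: (15,19) 2 'be'
  12: (19,10) 0 ''
  13: (10,9) 1 'c'
  14: (9,17) 1 'c'
  15: (17,0) 0 ''
  16: (0,18) 1 'd'
  17: (18,21) 1 'd'
  18: (21,7) 2 'de'
  19: (7,25) 0 ''
  20: (25,4) 1 'e'
  21: (4,2) 2 'ea'
  22: (2,22) 1 'e'
  23: (22,8) 1 'e'
  24: (8,16) 2 'ec'
  25: (16,20) 1 'e'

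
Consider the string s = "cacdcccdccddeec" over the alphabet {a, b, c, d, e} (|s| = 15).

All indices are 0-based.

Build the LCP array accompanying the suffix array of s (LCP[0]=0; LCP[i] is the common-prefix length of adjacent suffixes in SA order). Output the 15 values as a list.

rank | idx | suffix
   0 |   1 | acdcccdccddeec
   1 |  14 | c
   2 |   0 | cacdcccdccddeec
   3 |   4 | cccdccddeec
   4 |   5 | ccdccddeec
   5 |   8 | ccddeec
   6 |   2 | cdcccdccddeec
   7 |   6 | cdccddeec
   8 |   9 | cddeec
   9 |   3 | dcccdccddeec
  10 |   7 | dccddeec
  11 |  10 | ddeec
  12 |  11 | deec
  13 |  13 | ec
  14 |  12 | eec

SA = [1, 14, 0, 4, 5, 8, 2, 6, 9, 3, 7, 10, 11, 13, 12]
[i] adj suffixes → lcp
  [1] 1/14 → 0 ('')
  [2] 14/0 → 1 ('c')
  [3] 0/4 → 1 ('c')
  [4] 4/5 → 2 ('cc')
  [5] 5/8 → 3 ('ccd')
  [6] 8/2 → 1 ('c')
  [7] 2/6 → 4 ('cdcc')
  [8] 6/9 → 2 ('cd')
  [9] 9/3 → 0 ('')
  [10] 3/7 → 3 ('dcc')
  [11] 7/10 → 1 ('d')
  [12] 10/11 → 1 ('d')
  [13] 11/13 → 0 ('')
  [14] 13/12 → 1 ('e')

[0, 0, 1, 1, 2, 3, 1, 4, 2, 0, 3, 1, 1, 0, 1]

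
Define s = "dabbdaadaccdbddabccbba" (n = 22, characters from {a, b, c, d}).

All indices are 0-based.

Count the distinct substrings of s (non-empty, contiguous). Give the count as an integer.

227

rank→(start, suffix):
  0 → (21, 'a')
  1 → (5, 'aadaccdbddabccbba')
  2 → (1, 'abbdaadaccdbddabccbba')
  3 → (15, 'abccbba')
  4 → (8, 'accdbddabccbba')
  5 → (6, 'adaccdbddabccbba')
  6 → (20, 'ba')
  7 → (19, 'bba')
  8 → (2, 'bbdaadaccdbddabccbba')
  9 → (16, 'bccbba')
  10 → (3, 'bdaadaccdbddabccbba')
  11 → (12, 'bddabccbba')
  12 → (18, 'cbba')
  13 → (17, 'ccbba')
  14 → (9, 'ccdbddabccbba')
  15 → (10, 'cdbddabccbba')
  16 → (4, 'daadaccdbddabccbba')
  17 → (0, 'dabbdaadaccdbddabccbba')
  18 → (14, 'dabccbba')
  19 → (7, 'daccdbddabccbba')
  20 → (11, 'dbddabccbba')
  21 → (13, 'ddabccbba')

SA = [21, 5, 1, 15, 8, 6, 20, 19, 2, 16, 3, 12, 18, 17, 9, 10, 4, 0, 14, 7, 11, 13]
i: (SA[i-1],SA[i]) lcp shared
  1: (21,5) 1 'a'
  2: (5,1) 1 'a'
  3: (1,15) 2 'ab'
  4: (15,8) 1 'a'
  5: (8,6) 1 'a'
  6: (6,20) 0 ''
  7: (20,19) 1 'b'
  8: (19,2) 2 'bb'
  9: (2,16) 1 'b'
  10: (16,3) 1 'b'
  11: (3,12) 2 'bd'
  12: (12,18) 0 ''
  13: (18,17) 1 'c'
  14: (17,9) 2 'cc'
  15: (9,10) 1 'c'
  16: (10,4) 0 ''
  17: (4,0) 2 'da'
  18: (0,14) 3 'dab'
  19: (14,7) 2 'da'
  20: (7,11) 1 'd'
  21: (11,13) 1 'd'

n(n+1)/2 = 22·23/2 = 253
Σ LCP = 0 + 1 + 1 + 2 + 1 + 1 + 0 + 1 + 2 + 1 + 1 + 2 + 0 + 1 + 2 + 1 + 0 + 2 + 3 + 2 + 1 + 1 = 26
distinct = 253 − 26 = 227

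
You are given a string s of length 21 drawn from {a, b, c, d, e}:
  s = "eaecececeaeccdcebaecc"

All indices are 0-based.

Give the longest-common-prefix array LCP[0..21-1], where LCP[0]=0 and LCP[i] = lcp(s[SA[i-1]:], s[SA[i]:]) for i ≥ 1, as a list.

[0, 4, 3, 0, 0, 1, 2, 1, 1, 2, 2, 4, 0, 0, 4, 1, 1, 3, 2, 3, 5]

sorted suffixes:
  #0 SA[0]=17  'aecc'
  #1 SA[1]=9  'aeccdcebaecc'
  #2 SA[2]=1  'aecececeaeccdcebaecc'
  #3 SA[3]=16  'baecc'
  #4 SA[4]=20  'c'
  #5 SA[5]=19  'cc'
  #6 SA[6]=11  'ccdcebaecc'
  #7 SA[7]=12  'cdcebaecc'
  #8 SA[8]=7  'ceaeccdcebaecc'
  #9 SA[9]=14  'cebaecc'
  #10 SA[10]=5  'ceceaeccdcebaecc'
  #11 SA[11]=3  'cececeaeccdcebaecc'
  #12 SA[12]=13  'dcebaecc'
  #13 SA[13]=8  'eaeccdcebaecc'
  #14 SA[14]=0  'eaecececeaeccdcebaecc'
  #15 SA[15]=15  'ebaecc'
  #16 SA[16]=18  'ecc'
  #17 SA[17]=10  'eccdcebaecc'
  #18 SA[18]=6  'eceaeccdcebaecc'
  #19 SA[19]=4  'ececeaeccdcebaecc'
  #20 SA[20]=2  'ecececeaeccdcebaecc'

SA = [17, 9, 1, 16, 20, 19, 11, 12, 7, 14, 5, 3, 13, 8, 0, 15, 18, 10, 6, 4, 2]
i: (SA[i-1],SA[i]) lcp shared
  1: (17,9) 4 'aecc'
  2: (9,1) 3 'aec'
  3: (1,16) 0 ''
  4: (16,20) 0 ''
  5: (20,19) 1 'c'
  6: (19,11) 2 'cc'
  7: (11,12) 1 'c'
  8: (12,7) 1 'c'
  9: (7,14) 2 'ce'
  10: (14,5) 2 'ce'
  11: (5,3) 4 'cece'
  12: (3,13) 0 ''
  13: (13,8) 0 ''
  14: (8,0) 4 'eaec'
  15: (0,15) 1 'e'
  16: (15,18) 1 'e'
  17: (18,10) 3 'ecc'
  18: (10,6) 2 'ec'
  19: (6,4) 3 'ece'
  20: (4,2) 5 'ecece'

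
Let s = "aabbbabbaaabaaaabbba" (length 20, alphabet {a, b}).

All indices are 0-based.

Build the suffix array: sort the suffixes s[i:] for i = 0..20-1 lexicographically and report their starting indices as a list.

[19, 12, 8, 13, 9, 14, 0, 10, 5, 15, 1, 18, 11, 7, 4, 17, 6, 3, 16, 2]

rank | idx | suffix
   0 |  19 | a
   1 |  12 | aaaabbba
   2 |   8 | aaabaaaabbba
   3 |  13 | aaabbba
   4 |   9 | aabaaaabbba
   5 |  14 | aabbba
   6 |   0 | aabbbabbaaabaaaabbba
   7 |  10 | abaaaabbba
   8 |   5 | abbaaabaaaabbba
   9 |  15 | abbba
  10 |   1 | abbbabbaaabaaaabbba
  11 |  18 | ba
  12 |  11 | baaaabbba
  13 |   7 | baaabaaaabbba
  14 |   4 | babbaaabaaaabbba
  15 |  17 | bba
  16 |   6 | bbaaabaaaabbba
  17 |   3 | bbabbaaabaaaabbba
  18 |  16 | bbba
  19 |   2 | bbbabbaaabaaaabbba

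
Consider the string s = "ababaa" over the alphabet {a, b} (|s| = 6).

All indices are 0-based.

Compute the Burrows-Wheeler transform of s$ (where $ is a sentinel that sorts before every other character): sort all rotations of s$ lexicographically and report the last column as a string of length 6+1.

aabb$aa

rank  rotation last
    0  $ababaa  a
    1  a$ababa  a
    2  aa$abab  b
    3  abaa$ab  b
    4  ababaa$  $
    5  baa$aba  a
    6  babaa$a  a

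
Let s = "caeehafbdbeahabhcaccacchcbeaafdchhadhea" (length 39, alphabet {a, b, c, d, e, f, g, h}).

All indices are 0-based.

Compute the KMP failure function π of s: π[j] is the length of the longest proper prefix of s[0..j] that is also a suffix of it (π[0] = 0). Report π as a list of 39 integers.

[0, 0, 0, 0, 0, 0, 0, 0, 0, 0, 0, 0, 0, 0, 0, 0, 1, 2, 1, 1, 2, 1, 1, 0, 1, 0, 0, 0, 0, 0, 0, 1, 0, 0, 0, 0, 0, 0, 0]

π[0] = 0
j=1 s[j]='a': π[1]=0 (border '')
j=2 s[j]='e': π[2]=0 (border '')
j=3 s[j]='e': π[3]=0 (border '')
j=4 s[j]='h': π[4]=0 (border '')
j=5 s[j]='a': π[5]=0 (border '')
j=6 s[j]='f': π[6]=0 (border '')
j=7 s[j]='b': π[7]=0 (border '')
j=8 s[j]='d': π[8]=0 (border '')
j=9 s[j]='b': π[9]=0 (border '')
j=10 s[j]='e': π[10]=0 (border '')
j=11 s[j]='a': π[11]=0 (border '')
j=12 s[j]='h': π[12]=0 (border '')
j=13 s[j]='a': π[13]=0 (border '')
j=14 s[j]='b': π[14]=0 (border '')
j=15 s[j]='h': π[15]=0 (border '')
j=16 s[j]='c': π[16]=1 (border 'c')
j=17 s[j]='a': π[17]=2 (border 'ca')
j=18 s[j]='c': k: 2→0; π[18]=1 (border 'c')
j=19 s[j]='c': k: 1→0; π[19]=1 (border 'c')
j=20 s[j]='a': π[20]=2 (border 'ca')
j=21 s[j]='c': k: 2→0; π[21]=1 (border 'c')
j=22 s[j]='c': k: 1→0; π[22]=1 (border 'c')
j=23 s[j]='h': k: 1→0; π[23]=0 (border '')
j=24 s[j]='c': π[24]=1 (border 'c')
j=25 s[j]='b': k: 1→0; π[25]=0 (border '')
j=26 s[j]='e': π[26]=0 (border '')
j=27 s[j]='a': π[27]=0 (border '')
j=28 s[j]='a': π[28]=0 (border '')
j=29 s[j]='f': π[29]=0 (border '')
j=30 s[j]='d': π[30]=0 (border '')
j=31 s[j]='c': π[31]=1 (border 'c')
j=32 s[j]='h': k: 1→0; π[32]=0 (border '')
j=33 s[j]='h': π[33]=0 (border '')
j=34 s[j]='a': π[34]=0 (border '')
j=35 s[j]='d': π[35]=0 (border '')
j=36 s[j]='h': π[36]=0 (border '')
j=37 s[j]='e': π[37]=0 (border '')
j=38 s[j]='a': π[38]=0 (border '')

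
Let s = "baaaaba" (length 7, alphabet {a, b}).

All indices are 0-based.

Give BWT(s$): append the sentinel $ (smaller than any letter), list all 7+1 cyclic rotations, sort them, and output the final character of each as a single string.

abbaaaa$

rank  rotation  last
    0  $baaaaba  a
    1  a$baaaab  b
    2  aaaaba$b  b
    3  aaaba$ba  a
    4  aaba$baa  a
    5  aba$baaa  a
    6  ba$baaaa  a
    7  baaaaba$  $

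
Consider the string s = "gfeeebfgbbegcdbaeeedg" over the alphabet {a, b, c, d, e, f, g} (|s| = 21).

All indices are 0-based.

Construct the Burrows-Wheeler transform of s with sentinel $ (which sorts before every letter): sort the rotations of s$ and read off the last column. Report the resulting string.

rank  rotation                last
    0  $gfeeebfgbbegcdbaeeedg  g
    1  aeeedg$gfeeebfgbbegcdb  b
    2  baeeedg$gfeeebfgbbegcd  d
    3  bbegcdbaeeedg$gfeeebfg  g
    4  begcdbaeeedg$gfeeebfgb  b
    5  bfgbbegcdbaeeedg$gfeee  e
    6  cdbaeeedg$gfeeebfgbbeg  g
    7  dbaeeedg$gfeeebfgbbegc  c
    8  dg$gfeeebfgbbegcdbaeee  e
    9  ebfgbbegcdbaeeedg$gfee  e
   10  edg$gfeeebfgbbegcdbaee  e
   11  eebfgbbegcdbaeeedg$gfe  e
   12  eedg$gfeeebfgbbegcdbae  e
   13  eeebfgbbegcdbaeeedg$gf  f
   14  eeedg$gfeeebfgbbegcdba  a
   15  egcdbaeeedg$gfeeebfgbb  b
   16  feeebfgbbegcdbaeeedg$g  g
   17  fgbbegcdbaeeedg$gfeeeb  b
   18  g$gfeeebfgbbegcdbaeeed  d
   19  gbbegcdbaeeedg$gfeeebf  f
   20  gcdbaeeedg$gfeeebfgbbe  e
   21  gfeeebfgbbegcdbaeeedg$  $

gbdgbegceeeeefabgbdfe$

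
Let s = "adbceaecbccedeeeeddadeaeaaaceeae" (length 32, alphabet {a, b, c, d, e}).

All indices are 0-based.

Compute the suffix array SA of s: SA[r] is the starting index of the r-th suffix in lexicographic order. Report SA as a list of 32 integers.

[24, 25, 26, 0, 19, 30, 22, 5, 8, 2, 7, 9, 3, 10, 27, 18, 1, 17, 20, 12, 31, 23, 29, 21, 4, 6, 16, 11, 28, 15, 14, 13]

rank→(start, suffix):
  0 → (24, 'aaaceeae')
  1 → (25, 'aaceeae')
  2 → (26, 'aceeae')
  3 → (0, 'adbceaecbccedeeeeddadeaeaaaceeae')
  4 → (19, 'adeaeaaaceeae')
  5 → (30, 'ae')
  6 → (22, 'aeaaaceeae')
  7 → (5, 'aecbccedeeeeddadeaeaaaceeae')
  8 → (8, 'bccedeeeeddadeaeaaaceeae')
  9 → (2, 'bceaecbccedeeeeddadeaeaaaceeae')
  10 → (7, 'cbccedeeeeddadeaeaaaceeae')
  11 → (9, 'ccedeeeeddadeaeaaaceeae')
  12 → (3, 'ceaecbccedeeeeddadeaeaaaceeae')
  13 → (10, 'cedeeeeddadeaeaaaceeae')
  14 → (27, 'ceeae')
  15 → (18, 'dadeaeaaaceeae')
  16 → (1, 'dbceaecbccedeeeeddadeaeaaaceeae')
  17 → (17, 'ddadeaeaaaceeae')
  18 → (20, 'deaeaaaceeae')
  19 → (12, 'deeeeddadeaeaaaceeae')
  20 → (31, 'e')
  21 → (23, 'eaaaceeae')
  22 → (29, 'eae')
  23 → (21, 'eaeaaaceeae')
  24 → (4, 'eaecbccedeeeeddadeaeaaaceeae')
  25 → (6, 'ecbccedeeeeddadeaeaaaceeae')
  26 → (16, 'eddadeaeaaaceeae')
  27 → (11, 'edeeeeddadeaeaaaceeae')
  28 → (28, 'eeae')
  29 → (15, 'eeddadeaeaaaceeae')
  30 → (14, 'eeeddadeaeaaaceeae')
  31 → (13, 'eeeeddadeaeaaaceeae')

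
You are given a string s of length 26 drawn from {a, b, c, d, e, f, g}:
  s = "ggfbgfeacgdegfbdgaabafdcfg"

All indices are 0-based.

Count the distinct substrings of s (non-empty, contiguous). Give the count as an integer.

rank | idx | suffix
   0 |  17 | aabafdcfg
   1 |  18 | abafdcfg
   2 |   7 | acgdegfbdgaabafdcfg
   3 |  20 | afdcfg
   4 |  19 | bafdcfg
   5 |  14 | bdgaabafdcfg
   6 |   3 | bgfeacgdegfbdgaabafdcfg
   7 |  23 | cfg
   8 |   8 | cgdegfbdgaabafdcfg
   9 |  22 | dcfg
  10 |  10 | degfbdgaabafdcfg
  11 |  15 | dgaabafdcfg
  12 |   6 | eacgdegfbdgaabafdcfg
  13 |  11 | egfbdgaabafdcfg
  14 |  13 | fbdgaabafdcfg
  15 |   2 | fbgfeacgdegfbdgaabafdcfg
  16 |  21 | fdcfg
  17 |   5 | feacgdegfbdgaabafdcfg
  18 |  24 | fg
  19 |  25 | g
  20 |  16 | gaabafdcfg
  21 |   9 | gdegfbdgaabafdcfg
  22 |  12 | gfbdgaabafdcfg
  23 |   1 | gfbgfeacgdegfbdgaabafdcfg
  24 |   4 | gfeacgdegfbdgaabafdcfg
  25 |   0 | ggfbgfeacgdegfbdgaabafdcfg

SA = [17, 18, 7, 20, 19, 14, 3, 23, 8, 22, 10, 15, 6, 11, 13, 2, 21, 5, 24, 25, 16, 9, 12, 1, 4, 0]
i: (SA[i-1],SA[i]) lcp shared
  1: (17,18) 1 'a'
  2: (18,7) 1 'a'
  3: (7,20) 1 'a'
  4: (20,19) 0 ''
  5: (19,14) 1 'b'
  6: (14,3) 1 'b'
  7: (3,23) 0 ''
  8: (23,8) 1 'c'
  9: (8,22) 0 ''
  10: (22,10) 1 'd'
  11: (10,15) 1 'd'
  12: (15,6) 0 ''
  13: (6,11) 1 'e'
  14: (11,13) 0 ''
  15: (13,2) 2 'fb'
  16: (2,21) 1 'f'
  17: (21,5) 1 'f'
  18: (5,24) 1 'f'
  19: (24,25) 0 ''
  20: (25,16) 1 'g'
  21: (16,9) 1 'g'
  22: (9,12) 1 'g'
  23: (12,1) 3 'gfb'
  24: (1,4) 2 'gf'
  25: (4,0) 1 'g'

n(n+1)/2 = 26·27/2 = 351
Σ LCP = 0 + 1 + 1 + 1 + 0 + 1 + 1 + 0 + 1 + 0 + 1 + 1 + 0 + 1 + 0 + 2 + 1 + 1 + 1 + 0 + 1 + 1 + 1 + 3 + 2 + 1 = 23
distinct = 351 − 23 = 328

328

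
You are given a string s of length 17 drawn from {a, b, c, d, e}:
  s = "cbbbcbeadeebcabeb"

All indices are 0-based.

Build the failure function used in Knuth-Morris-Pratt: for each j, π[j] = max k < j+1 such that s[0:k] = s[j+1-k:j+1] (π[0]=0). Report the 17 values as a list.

[0, 0, 0, 0, 1, 2, 0, 0, 0, 0, 0, 0, 1, 0, 0, 0, 0]

π[0] = 0
j=1 s[j]='b': π[1]=0 (border '')
j=2 s[j]='b': π[2]=0 (border '')
j=3 s[j]='b': π[3]=0 (border '')
j=4 s[j]='c': π[4]=1 (border 'c')
j=5 s[j]='b': π[5]=2 (border 'cb')
j=6 s[j]='e': k: 2→0; π[6]=0 (border '')
j=7 s[j]='a': π[7]=0 (border '')
j=8 s[j]='d': π[8]=0 (border '')
j=9 s[j]='e': π[9]=0 (border '')
j=10 s[j]='e': π[10]=0 (border '')
j=11 s[j]='b': π[11]=0 (border '')
j=12 s[j]='c': π[12]=1 (border 'c')
j=13 s[j]='a': k: 1→0; π[13]=0 (border '')
j=14 s[j]='b': π[14]=0 (border '')
j=15 s[j]='e': π[15]=0 (border '')
j=16 s[j]='b': π[16]=0 (border '')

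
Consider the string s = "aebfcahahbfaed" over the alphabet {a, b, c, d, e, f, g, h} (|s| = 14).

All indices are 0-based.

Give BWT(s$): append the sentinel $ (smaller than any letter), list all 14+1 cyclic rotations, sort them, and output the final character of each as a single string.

rank  rotation         last
    0  $aebfcahahbfaed  d
    1  aebfcahahbfaed$  $
    2  aed$aebfcahahbf  f
    3  ahahbfaed$aebfc  c
    4  ahbfaed$aebfcah  h
    5  bfaed$aebfcahah  h
    6  bfcahahbfaed$ae  e
    7  cahahbfaed$aebf  f
    8  d$aebfcahahbfae  e
    9  ebfcahahbfaed$a  a
   10  ed$aebfcahahbfa  a
   11  faed$aebfcahahb  b
   12  fcahahbfaed$aeb  b
   13  hahbfaed$aebfca  a
   14  hbfaed$aebfcaha  a

d$fchhefeaabbaa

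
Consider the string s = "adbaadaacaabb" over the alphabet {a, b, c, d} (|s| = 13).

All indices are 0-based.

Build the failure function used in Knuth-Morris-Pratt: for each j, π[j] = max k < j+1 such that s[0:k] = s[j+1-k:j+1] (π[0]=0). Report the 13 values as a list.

[0, 0, 0, 1, 1, 2, 1, 1, 0, 1, 1, 0, 0]

π[0] = 0
j=1 s[j]='d': π[1]=0 (border '')
j=2 s[j]='b': π[2]=0 (border '')
j=3 s[j]='a': π[3]=1 (border 'a')
j=4 s[j]='a': k: 1→0; π[4]=1 (border 'a')
j=5 s[j]='d': π[5]=2 (border 'ad')
j=6 s[j]='a': k: 2→0; π[6]=1 (border 'a')
j=7 s[j]='a': k: 1→0; π[7]=1 (border 'a')
j=8 s[j]='c': k: 1→0; π[8]=0 (border '')
j=9 s[j]='a': π[9]=1 (border 'a')
j=10 s[j]='a': k: 1→0; π[10]=1 (border 'a')
j=11 s[j]='b': k: 1→0; π[11]=0 (border '')
j=12 s[j]='b': π[12]=0 (border '')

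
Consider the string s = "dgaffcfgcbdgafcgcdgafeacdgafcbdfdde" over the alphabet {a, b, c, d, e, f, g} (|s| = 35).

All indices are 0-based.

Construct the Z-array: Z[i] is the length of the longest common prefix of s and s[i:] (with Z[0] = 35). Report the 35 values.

[35, 0, 0, 0, 0, 0, 0, 0, 0, 0, 4, 0, 0, 0, 0, 0, 0, 4, 0, 0, 0, 0, 0, 0, 4, 0, 0, 0, 0, 0, 1, 0, 1, 1, 0]

Z[0]=35
i=1: outside box; Z[1]=0
i=2: outside box; Z[2]=0
i=3: outside box; Z[3]=0
i=4: outside box; Z[4]=0
i=5: outside box; Z[5]=0
i=6: outside box; Z[6]=0
i=7: outside box; Z[7]=0
i=8: outside box; Z[8]=0
i=9: outside box; Z[9]=0
i=10: outside box; Z[10]=4 extend→box=[10,14)
i=11: min(r-i=3, Z[1]=0)=0; Z[11]=0
i=12: min(r-i=2, Z[2]=0)=0; Z[12]=0
i=13: min(r-i=1, Z[3]=0)=0; Z[13]=0
i=14: outside box; Z[14]=0
i=15: outside box; Z[15]=0
i=16: outside box; Z[16]=0
i=17: outside box; Z[17]=4 extend→box=[17,21)
i=18: min(r-i=3, Z[1]=0)=0; Z[18]=0
i=19: min(r-i=2, Z[2]=0)=0; Z[19]=0
i=20: min(r-i=1, Z[3]=0)=0; Z[20]=0
i=21: outside box; Z[21]=0
i=22: outside box; Z[22]=0
i=23: outside box; Z[23]=0
i=24: outside box; Z[24]=4 extend→box=[24,28)
i=25: min(r-i=3, Z[1]=0)=0; Z[25]=0
i=26: min(r-i=2, Z[2]=0)=0; Z[26]=0
i=27: min(r-i=1, Z[3]=0)=0; Z[27]=0
i=28: outside box; Z[28]=0
i=29: outside box; Z[29]=0
i=30: outside box; Z[30]=1 extend→box=[30,31)
i=31: outside box; Z[31]=0
i=32: outside box; Z[32]=1 extend→box=[32,33)
i=33: outside box; Z[33]=1 extend→box=[33,34)
i=34: outside box; Z[34]=0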